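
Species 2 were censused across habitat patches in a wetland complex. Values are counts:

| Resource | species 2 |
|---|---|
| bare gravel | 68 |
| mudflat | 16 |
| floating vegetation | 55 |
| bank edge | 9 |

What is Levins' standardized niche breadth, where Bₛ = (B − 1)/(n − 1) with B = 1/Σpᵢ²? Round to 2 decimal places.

0.58

Proportions for species 2 (n=148): 68/148=0.4595, 16/148=0.1081, 55/148=0.3716, 9/148=0.0608
Σpᵢ² = 0.4595² + 0.1081² + 0.3716² + 0.0608² = 0.211140 + 0.011686 + 0.138087 + 0.003697 = 0.364610
B = 1 / 0.364610 = 2.7427
Bₛ = (B − 1)/(n − 1) = (2.7427 − 1)/(4 − 1) = 1.7427/3 = 0.5809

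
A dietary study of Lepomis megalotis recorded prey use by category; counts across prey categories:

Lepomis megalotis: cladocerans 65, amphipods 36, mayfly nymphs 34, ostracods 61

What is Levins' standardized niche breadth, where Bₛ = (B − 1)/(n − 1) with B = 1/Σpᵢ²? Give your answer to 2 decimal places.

Proportions for Lepomis megalotis (n=196): 65/196=0.3316, 36/196=0.1837, 34/196=0.1735, 61/196=0.3112
Σpᵢ² = 0.3316² + 0.1837² + 0.1735² + 0.3112² = 0.109959 + 0.033746 + 0.030102 + 0.096845 = 0.270652
B = 1 / 0.270652 = 3.6948
Bₛ = (B − 1)/(n − 1) = (3.6948 − 1)/(4 − 1) = 2.6948/3 = 0.8983

0.90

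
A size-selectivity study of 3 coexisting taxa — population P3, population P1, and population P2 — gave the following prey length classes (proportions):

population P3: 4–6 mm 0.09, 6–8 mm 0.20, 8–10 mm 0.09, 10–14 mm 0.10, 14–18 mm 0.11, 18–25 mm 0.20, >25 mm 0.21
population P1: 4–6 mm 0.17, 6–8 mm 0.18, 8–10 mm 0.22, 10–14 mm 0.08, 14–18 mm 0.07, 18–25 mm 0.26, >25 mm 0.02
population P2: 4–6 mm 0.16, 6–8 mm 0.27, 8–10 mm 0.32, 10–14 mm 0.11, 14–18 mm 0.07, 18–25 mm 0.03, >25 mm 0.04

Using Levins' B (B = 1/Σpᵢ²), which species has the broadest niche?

Σp_P3ᵢ² = 0.09² + 0.20² + 0.09² + 0.10² + 0.11² + 0.20² + 0.21² = 0.0081 + 0.0400 + 0.0081 + 0.0100 + 0.0121 + 0.0400 + 0.0441 = 0.1624
B_P3 = 1 / 0.1624 = 6.1576
Σp_P1ᵢ² = 0.17² + 0.18² + 0.22² + 0.08² + 0.07² + 0.26² + 0.02² = 0.0289 + 0.0324 + 0.0484 + 0.0064 + 0.0049 + 0.0676 + 0.0004 = 0.1890
B_P1 = 1 / 0.1890 = 5.2910
Σp_P2ᵢ² = 0.16² + 0.27² + 0.32² + 0.11² + 0.07² + 0.03² + 0.04² = 0.0256 + 0.0729 + 0.1024 + 0.0121 + 0.0049 + 0.0009 + 0.0016 = 0.2204
B_P2 = 1 / 0.2204 = 4.5372
Highest B → broadest niche (most generalist): population P3 (B = 6.16).

population P3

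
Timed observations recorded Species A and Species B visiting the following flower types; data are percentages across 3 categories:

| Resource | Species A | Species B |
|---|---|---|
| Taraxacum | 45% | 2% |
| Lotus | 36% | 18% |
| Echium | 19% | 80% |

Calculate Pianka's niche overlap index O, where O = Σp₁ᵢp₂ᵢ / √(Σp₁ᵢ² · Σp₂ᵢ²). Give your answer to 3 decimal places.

Convert percentages to proportions (divide by 100).
Σ p₁ᵢp₂ᵢ = 0.0090 + 0.0648 + 0.1520 = 0.2258
Σp_1ᵢ² = 0.45² + 0.36² + 0.19² = 0.2025 + 0.1296 + 0.0361 = 0.3682
Σp_2ᵢ² = 0.02² + 0.18² + 0.80² = 0.0004 + 0.0324 + 0.6400 = 0.6728
O = 0.2258 / √(0.3682 × 0.6728) = 0.2258 / 0.497720 = 0.45367

0.454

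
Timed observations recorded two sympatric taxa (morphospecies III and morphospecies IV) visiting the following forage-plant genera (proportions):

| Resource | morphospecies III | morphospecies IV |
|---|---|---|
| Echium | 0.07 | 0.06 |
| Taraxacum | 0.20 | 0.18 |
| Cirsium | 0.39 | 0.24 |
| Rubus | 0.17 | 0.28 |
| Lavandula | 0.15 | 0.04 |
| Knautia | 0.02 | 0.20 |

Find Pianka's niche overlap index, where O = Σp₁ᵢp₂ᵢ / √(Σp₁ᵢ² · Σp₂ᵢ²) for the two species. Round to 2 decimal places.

0.83

Σ p₁ᵢp₂ᵢ = 0.0042 + 0.0360 + 0.0936 + 0.0476 + 0.0060 + 0.0040 = 0.1914
Σp_1ᵢ² = 0.07² + 0.20² + 0.39² + 0.17² + 0.15² + 0.02² = 0.0049 + 0.0400 + 0.1521 + 0.0289 + 0.0225 + 0.0004 = 0.2488
Σp_2ᵢ² = 0.06² + 0.18² + 0.24² + 0.28² + 0.04² + 0.20² = 0.0036 + 0.0324 + 0.0576 + 0.0784 + 0.0016 + 0.0400 = 0.2136
O = 0.1914 / √(0.2488 × 0.2136) = 0.1914 / 0.23053 = 0.8303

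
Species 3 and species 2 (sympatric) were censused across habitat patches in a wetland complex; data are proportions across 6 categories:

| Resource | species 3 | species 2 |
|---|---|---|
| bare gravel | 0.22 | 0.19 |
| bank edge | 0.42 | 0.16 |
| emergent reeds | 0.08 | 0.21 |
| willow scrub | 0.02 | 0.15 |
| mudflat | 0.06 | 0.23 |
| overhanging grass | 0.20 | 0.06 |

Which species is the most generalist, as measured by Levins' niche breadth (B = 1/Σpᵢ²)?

Σp_3ᵢ² = 0.22² + 0.42² + 0.08² + 0.02² + 0.06² + 0.20² = 0.0484 + 0.1764 + 0.0064 + 0.0004 + 0.0036 + 0.0400 = 0.2752
B_3 = 1 / 0.2752 = 3.6337
Σp_2ᵢ² = 0.19² + 0.16² + 0.21² + 0.15² + 0.23² + 0.06² = 0.0361 + 0.0256 + 0.0441 + 0.0225 + 0.0529 + 0.0036 = 0.1848
B_2 = 1 / 0.1848 = 5.4113
Highest B → broadest niche (most generalist): species 2 (B = 5.41).

species 2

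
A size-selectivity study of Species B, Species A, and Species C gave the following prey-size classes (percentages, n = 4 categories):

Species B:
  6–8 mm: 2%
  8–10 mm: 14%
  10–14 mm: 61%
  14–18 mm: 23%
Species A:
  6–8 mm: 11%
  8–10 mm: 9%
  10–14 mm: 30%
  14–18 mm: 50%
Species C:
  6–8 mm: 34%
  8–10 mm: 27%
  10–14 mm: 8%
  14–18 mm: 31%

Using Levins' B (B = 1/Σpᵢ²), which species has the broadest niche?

Species C

Convert percentages to proportions (divide by 100).
Σp_Bᵢ² = 0.02² + 0.14² + 0.61² + 0.23² = 0.0004 + 0.0196 + 0.3721 + 0.0529 = 0.4450
B_B = 1 / 0.4450 = 2.2472
Σp_Aᵢ² = 0.11² + 0.09² + 0.30² + 0.50² = 0.0121 + 0.0081 + 0.0900 + 0.2500 = 0.3602
B_A = 1 / 0.3602 = 2.7762
Σp_Cᵢ² = 0.34² + 0.27² + 0.08² + 0.31² = 0.1156 + 0.0729 + 0.0064 + 0.0961 = 0.2910
B_C = 1 / 0.2910 = 3.4364
Highest B → broadest niche (most generalist): Species C (B = 3.44).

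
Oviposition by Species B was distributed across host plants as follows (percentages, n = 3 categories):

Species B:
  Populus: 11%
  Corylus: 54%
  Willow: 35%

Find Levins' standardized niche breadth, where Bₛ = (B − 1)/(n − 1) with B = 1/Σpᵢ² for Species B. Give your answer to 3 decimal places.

0.673

Convert percentages to proportions (divide by 100).
Σpᵢ² = 0.11² + 0.54² + 0.35² = 0.0121 + 0.2916 + 0.1225 = 0.4262
B = 1 / 0.4262 = 2.34632
Bₛ = (B − 1)/(n − 1) = (2.34632 − 1)/(3 − 1) = 1.34632/2 = 0.67316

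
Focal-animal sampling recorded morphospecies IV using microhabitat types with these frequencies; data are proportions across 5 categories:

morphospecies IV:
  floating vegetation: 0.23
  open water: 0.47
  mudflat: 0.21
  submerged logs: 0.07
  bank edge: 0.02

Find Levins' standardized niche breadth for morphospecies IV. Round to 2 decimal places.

Σpᵢ² = 0.23² + 0.47² + 0.21² + 0.07² + 0.02² = 0.0529 + 0.2209 + 0.0441 + 0.0049 + 0.0004 = 0.3232
B = 1 / 0.3232 = 3.0941
Bₛ = (B − 1)/(n − 1) = (3.0941 − 1)/(5 − 1) = 2.0941/4 = 0.5235

0.52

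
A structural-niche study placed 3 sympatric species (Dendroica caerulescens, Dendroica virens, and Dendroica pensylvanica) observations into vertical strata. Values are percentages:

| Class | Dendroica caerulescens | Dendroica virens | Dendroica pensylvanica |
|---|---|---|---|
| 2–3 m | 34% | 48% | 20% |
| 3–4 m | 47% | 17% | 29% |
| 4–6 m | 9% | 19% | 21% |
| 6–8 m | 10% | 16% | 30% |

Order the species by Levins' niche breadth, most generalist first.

Dendroica pensylvanica > Dendroica virens > Dendroica caerulescens

Convert percentages to proportions (divide by 100).
Σp_caerᵢ² = 0.34² + 0.47² + 0.09² + 0.10² = 0.1156 + 0.2209 + 0.0081 + 0.0100 = 0.3546
B_caer = 1 / 0.3546 = 2.8201
Σp_vireᵢ² = 0.48² + 0.17² + 0.19² + 0.16² = 0.2304 + 0.0289 + 0.0361 + 0.0256 = 0.3210
B_vire = 1 / 0.3210 = 3.1153
Σp_pensᵢ² = 0.20² + 0.29² + 0.21² + 0.30² = 0.0400 + 0.0841 + 0.0441 + 0.0900 = 0.2582
B_pens = 1 / 0.2582 = 3.8730
Ranking by B (broadest → narrowest): Dendroica pensylvanica (3.87) > Dendroica virens (3.12) > Dendroica caerulescens (2.82)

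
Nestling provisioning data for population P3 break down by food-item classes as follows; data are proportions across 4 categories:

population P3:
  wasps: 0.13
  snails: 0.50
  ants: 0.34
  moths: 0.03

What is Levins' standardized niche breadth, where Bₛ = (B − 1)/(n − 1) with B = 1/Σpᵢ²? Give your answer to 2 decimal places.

Σpᵢ² = 0.13² + 0.50² + 0.34² + 0.03² = 0.0169 + 0.2500 + 0.1156 + 0.0009 = 0.3834
B = 1 / 0.3834 = 2.6082
Bₛ = (B − 1)/(n − 1) = (2.6082 − 1)/(4 − 1) = 1.6082/3 = 0.5361

0.54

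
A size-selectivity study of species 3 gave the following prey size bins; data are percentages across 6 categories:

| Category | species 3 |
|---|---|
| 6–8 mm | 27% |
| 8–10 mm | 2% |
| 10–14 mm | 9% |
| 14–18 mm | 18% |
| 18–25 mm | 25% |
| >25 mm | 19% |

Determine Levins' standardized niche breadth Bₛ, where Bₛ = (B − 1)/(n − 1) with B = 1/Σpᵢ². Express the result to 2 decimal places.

0.74

Convert percentages to proportions (divide by 100).
Σpᵢ² = 0.27² + 0.02² + 0.09² + 0.18² + 0.25² + 0.19² = 0.0729 + 0.0004 + 0.0081 + 0.0324 + 0.0625 + 0.0361 = 0.2124
B = 1 / 0.2124 = 4.7081
Bₛ = (B − 1)/(n − 1) = (4.7081 − 1)/(6 − 1) = 3.7081/5 = 0.7416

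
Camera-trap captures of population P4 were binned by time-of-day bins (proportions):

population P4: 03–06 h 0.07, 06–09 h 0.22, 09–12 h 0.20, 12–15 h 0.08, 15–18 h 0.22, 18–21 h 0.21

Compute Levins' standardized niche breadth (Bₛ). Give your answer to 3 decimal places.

Σpᵢ² = 0.07² + 0.22² + 0.20² + 0.08² + 0.22² + 0.21² = 0.0049 + 0.0484 + 0.0400 + 0.0064 + 0.0484 + 0.0441 = 0.1922
B = 1 / 0.1922 = 5.20291
Bₛ = (B − 1)/(n − 1) = (5.20291 − 1)/(6 − 1) = 4.20291/5 = 0.84058

0.841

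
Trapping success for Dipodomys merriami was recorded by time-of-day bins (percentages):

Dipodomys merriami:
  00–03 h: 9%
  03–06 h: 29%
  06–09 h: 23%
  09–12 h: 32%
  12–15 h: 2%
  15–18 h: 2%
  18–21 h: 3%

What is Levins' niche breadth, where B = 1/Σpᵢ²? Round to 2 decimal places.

Convert percentages to proportions (divide by 100).
Σpᵢ² = 0.09² + 0.29² + 0.23² + 0.32² + 0.02² + 0.02² + 0.03² = 0.0081 + 0.0841 + 0.0529 + 0.1024 + 0.0004 + 0.0004 + 0.0009 = 0.2492
B = 1 / 0.2492 = 4.0128

4.01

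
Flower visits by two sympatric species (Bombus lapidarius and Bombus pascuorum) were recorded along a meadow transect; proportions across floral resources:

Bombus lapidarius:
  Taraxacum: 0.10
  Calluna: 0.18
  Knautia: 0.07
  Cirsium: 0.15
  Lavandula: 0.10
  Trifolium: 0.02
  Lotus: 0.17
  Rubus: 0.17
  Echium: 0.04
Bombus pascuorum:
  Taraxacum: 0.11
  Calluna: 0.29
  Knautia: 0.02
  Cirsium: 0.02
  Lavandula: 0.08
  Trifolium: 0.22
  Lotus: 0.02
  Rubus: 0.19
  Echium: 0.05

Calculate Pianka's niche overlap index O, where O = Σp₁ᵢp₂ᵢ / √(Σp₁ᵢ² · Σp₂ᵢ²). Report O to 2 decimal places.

0.72

Σ p₁ᵢp₂ᵢ = 0.0110 + 0.0522 + 0.0014 + 0.0030 + 0.0080 + 0.0044 + 0.0034 + 0.0323 + 0.0020 = 0.1177
Σp_1ᵢ² = 0.10² + 0.18² + 0.07² + 0.15² + 0.10² + 0.02² + 0.17² + 0.17² + 0.04² = 0.0100 + 0.0324 + 0.0049 + 0.0225 + 0.0100 + 0.0004 + 0.0289 + 0.0289 + 0.0016 = 0.1396
Σp_2ᵢ² = 0.11² + 0.29² + 0.02² + 0.02² + 0.08² + 0.22² + 0.02² + 0.19² + 0.05² = 0.0121 + 0.0841 + 0.0004 + 0.0004 + 0.0064 + 0.0484 + 0.0004 + 0.0361 + 0.0025 = 0.1908
O = 0.1177 / √(0.1396 × 0.1908) = 0.1177 / 0.16320 = 0.7212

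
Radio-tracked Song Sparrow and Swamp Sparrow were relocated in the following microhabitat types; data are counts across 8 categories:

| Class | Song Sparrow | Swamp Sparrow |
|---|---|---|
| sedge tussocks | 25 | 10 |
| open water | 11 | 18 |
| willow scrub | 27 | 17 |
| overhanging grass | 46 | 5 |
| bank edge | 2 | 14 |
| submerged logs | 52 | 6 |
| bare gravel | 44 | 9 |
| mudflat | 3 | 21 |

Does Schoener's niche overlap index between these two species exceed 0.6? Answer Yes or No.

Proportions for Song Sparrow (n=210): 25/210=0.1190, 11/210=0.0524, 27/210=0.1286, 46/210=0.2190, 2/210=0.0095, 52/210=0.2476, 44/210=0.2095, 3/210=0.0143
Proportions for Swamp Sparrow (n=100): 10/100=0.1000, 18/100=0.1800, 17/100=0.1700, 5/100=0.0500, 14/100=0.1400, 6/100=0.0600, 9/100=0.0900, 21/100=0.2100
Σ|p₁ᵢ − p₂ᵢ| = 0.0190 + 0.1276 + 0.0414 + 0.1690 + 0.1305 + 0.1876 + 0.1195 + 0.1957 = 0.9903
D = 1 − ½ × 0.9903 = 1 − 0.49515 = 0.50485
D = 0.50485 < 0.6 → No.

No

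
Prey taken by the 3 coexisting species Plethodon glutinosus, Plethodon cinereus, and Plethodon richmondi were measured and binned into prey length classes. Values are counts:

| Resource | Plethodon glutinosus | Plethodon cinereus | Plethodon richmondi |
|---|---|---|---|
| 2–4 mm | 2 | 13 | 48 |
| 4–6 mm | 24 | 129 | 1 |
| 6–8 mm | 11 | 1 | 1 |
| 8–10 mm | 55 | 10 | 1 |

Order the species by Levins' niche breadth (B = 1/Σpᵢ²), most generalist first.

Proportions for Plethodon glutinosus (n=92): 2/92=0.0217, 24/92=0.2609, 11/92=0.1196, 55/92=0.5978
Proportions for Plethodon cinereus (n=153): 13/153=0.0850, 129/153=0.8431, 1/153=0.0065, 10/153=0.0654
Proportions for Plethodon richmondi (n=51): 48/51=0.9412, 1/51=0.0196, 1/51=0.0196, 1/51=0.0196
Σp_glutᵢ² = 0.0217² + 0.2609² + 0.1196² + 0.5978² = 0.000471 + 0.068069 + 0.014304 + 0.357365 = 0.440209
B_glut = 1 / 0.440209 = 2.2716
Σp_cineᵢ² = 0.0850² + 0.8431² + 0.0065² + 0.0654² = 0.007225 + 0.710818 + 0.000042 + 0.004277 = 0.722362
B_cine = 1 / 0.722362 = 1.3843
Σp_richᵢ² = 0.9412² + 0.0196² + 0.0196² + 0.0196² = 0.885857 + 0.000384 + 0.000384 + 0.000384 = 0.887009
B_rich = 1 / 0.887009 = 1.1274
Ranking by B (broadest → narrowest): Plethodon glutinosus (2.27) > Plethodon cinereus (1.38) > Plethodon richmondi (1.13)

Plethodon glutinosus > Plethodon cinereus > Plethodon richmondi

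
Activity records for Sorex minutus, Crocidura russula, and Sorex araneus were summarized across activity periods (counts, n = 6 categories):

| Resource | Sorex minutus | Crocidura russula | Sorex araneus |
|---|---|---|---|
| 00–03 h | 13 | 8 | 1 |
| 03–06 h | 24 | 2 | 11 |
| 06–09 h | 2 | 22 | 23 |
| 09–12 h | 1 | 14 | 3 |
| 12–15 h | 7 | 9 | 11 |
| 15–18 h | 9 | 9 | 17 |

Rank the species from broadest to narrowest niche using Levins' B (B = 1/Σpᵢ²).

Proportions for Sorex minutus (n=56): 13/56=0.2321, 24/56=0.4286, 2/56=0.0357, 1/56=0.0179, 7/56=0.1250, 9/56=0.1607
Proportions for Crocidura russula (n=64): 8/64=0.1250, 2/64=0.0313, 22/64=0.3438, 14/64=0.2188, 9/64=0.1406, 9/64=0.1406
Proportions for Sorex araneus (n=66): 1/66=0.0152, 11/66=0.1667, 23/66=0.3485, 3/66=0.0455, 11/66=0.1667, 17/66=0.2576
Σp_minuᵢ² = 0.2321² + 0.4286² + 0.0357² + 0.0179² + 0.1250² + 0.1607² = 0.053870 + 0.183698 + 0.001274 + 0.000320 + 0.015625 + 0.025824 = 0.280611
B_minu = 1 / 0.280611 = 3.5637
Σp_russᵢ² = 0.1250² + 0.0313² + 0.3438² + 0.2188² + 0.1406² + 0.1406² = 0.015625 + 0.000980 + 0.118198 + 0.047873 + 0.019768 + 0.019768 = 0.222212
B_russ = 1 / 0.222212 = 4.5002
Σp_aranᵢ² = 0.0152² + 0.1667² + 0.3485² + 0.0455² + 0.1667² + 0.2576² = 0.000231 + 0.027789 + 0.121452 + 0.002070 + 0.027789 + 0.066358 = 0.245689
B_aran = 1 / 0.245689 = 4.0702
Ranking by B (broadest → narrowest): Crocidura russula (4.50) > Sorex araneus (4.07) > Sorex minutus (3.56)

Crocidura russula > Sorex araneus > Sorex minutus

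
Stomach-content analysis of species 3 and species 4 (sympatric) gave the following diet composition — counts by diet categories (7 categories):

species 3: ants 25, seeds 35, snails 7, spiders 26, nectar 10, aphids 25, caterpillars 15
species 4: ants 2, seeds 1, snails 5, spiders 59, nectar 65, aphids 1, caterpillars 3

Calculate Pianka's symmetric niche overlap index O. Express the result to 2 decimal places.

Proportions for species 3 (n=143): 25/143=0.1748, 35/143=0.2448, 7/143=0.0490, 26/143=0.1818, 10/143=0.0699, 25/143=0.1748, 15/143=0.1049
Proportions for species 4 (n=136): 2/136=0.0147, 1/136=0.0074, 5/136=0.0368, 59/136=0.4338, 65/136=0.4779, 1/136=0.0074, 3/136=0.0221
Σ p₁ᵢp₂ᵢ = 0.002570 + 0.001812 + 0.001803 + 0.078865 + 0.033405 + 0.001294 + 0.002318 = 0.122067
Σp_1ᵢ² = 0.1748² + 0.2448² + 0.0490² + 0.1818² + 0.0699² + 0.1748² + 0.1049² = 0.030555 + 0.059927 + 0.002401 + 0.033051 + 0.004886 + 0.030555 + 0.011004 = 0.172379
Σp_2ᵢ² = 0.0147² + 0.0074² + 0.0368² + 0.4338² + 0.4779² + 0.0074² + 0.0221² = 0.000216 + 0.000055 + 0.001354 + 0.188182 + 0.228388 + 0.000055 + 0.000488 = 0.418738
O = 0.122067 / √(0.172379 × 0.418738) = 0.122067 / 0.2686664 = 0.4543

0.45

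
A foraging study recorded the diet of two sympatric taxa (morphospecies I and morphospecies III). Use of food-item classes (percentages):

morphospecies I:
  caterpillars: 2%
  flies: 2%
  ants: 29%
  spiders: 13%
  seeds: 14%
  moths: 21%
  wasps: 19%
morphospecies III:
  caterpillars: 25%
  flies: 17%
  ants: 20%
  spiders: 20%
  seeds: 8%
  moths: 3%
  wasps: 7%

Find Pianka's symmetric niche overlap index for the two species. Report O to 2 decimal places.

0.64

Convert percentages to proportions (divide by 100).
Σ p₁ᵢp₂ᵢ = 0.0050 + 0.0034 + 0.0580 + 0.0260 + 0.0112 + 0.0063 + 0.0133 = 0.1232
Σp_1ᵢ² = 0.02² + 0.02² + 0.29² + 0.13² + 0.14² + 0.21² + 0.19² = 0.0004 + 0.0004 + 0.0841 + 0.0169 + 0.0196 + 0.0441 + 0.0361 = 0.2016
Σp_2ᵢ² = 0.25² + 0.17² + 0.20² + 0.20² + 0.08² + 0.03² + 0.07² = 0.0625 + 0.0289 + 0.0400 + 0.0400 + 0.0064 + 0.0009 + 0.0049 = 0.1836
O = 0.1232 / √(0.2016 × 0.1836) = 0.1232 / 0.19239 = 0.6404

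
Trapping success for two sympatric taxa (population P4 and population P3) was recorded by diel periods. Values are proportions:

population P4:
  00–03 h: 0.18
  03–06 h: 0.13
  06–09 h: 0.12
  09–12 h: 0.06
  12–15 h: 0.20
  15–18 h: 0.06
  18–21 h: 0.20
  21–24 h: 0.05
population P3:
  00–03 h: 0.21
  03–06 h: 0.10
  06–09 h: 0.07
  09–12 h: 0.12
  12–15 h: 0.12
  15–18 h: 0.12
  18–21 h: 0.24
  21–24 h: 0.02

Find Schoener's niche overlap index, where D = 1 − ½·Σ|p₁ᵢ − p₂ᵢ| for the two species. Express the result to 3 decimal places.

Σ|p₁ᵢ − p₂ᵢ| = 0.03 + 0.03 + 0.05 + 0.06 + 0.08 + 0.06 + 0.04 + 0.03 = 0.38
D = 1 − ½ × 0.38 = 1 − 0.190 = 0.81000

0.810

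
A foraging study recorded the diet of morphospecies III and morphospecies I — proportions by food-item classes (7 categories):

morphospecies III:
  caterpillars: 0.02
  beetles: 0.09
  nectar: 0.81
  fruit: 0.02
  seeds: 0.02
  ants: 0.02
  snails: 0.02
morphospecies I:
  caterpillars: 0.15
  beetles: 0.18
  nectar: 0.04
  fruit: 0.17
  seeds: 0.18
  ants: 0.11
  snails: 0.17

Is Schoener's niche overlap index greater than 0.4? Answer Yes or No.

Σ|p₁ᵢ − p₂ᵢ| = 0.13 + 0.09 + 0.77 + 0.15 + 0.16 + 0.09 + 0.15 = 1.54
D = 1 − ½ × 1.54 = 1 − 0.770 = 0.2300
D = 0.2300 < 0.4 → No.

No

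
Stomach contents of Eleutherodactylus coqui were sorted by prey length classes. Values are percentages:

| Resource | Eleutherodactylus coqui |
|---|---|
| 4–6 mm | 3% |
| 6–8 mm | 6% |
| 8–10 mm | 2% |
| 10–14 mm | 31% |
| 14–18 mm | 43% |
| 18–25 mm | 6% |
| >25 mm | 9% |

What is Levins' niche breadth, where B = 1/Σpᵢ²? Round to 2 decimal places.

Convert percentages to proportions (divide by 100).
Σpᵢ² = 0.03² + 0.06² + 0.02² + 0.31² + 0.43² + 0.06² + 0.09² = 0.0009 + 0.0036 + 0.0004 + 0.0961 + 0.1849 + 0.0036 + 0.0081 = 0.2976
B = 1 / 0.2976 = 3.3602

3.36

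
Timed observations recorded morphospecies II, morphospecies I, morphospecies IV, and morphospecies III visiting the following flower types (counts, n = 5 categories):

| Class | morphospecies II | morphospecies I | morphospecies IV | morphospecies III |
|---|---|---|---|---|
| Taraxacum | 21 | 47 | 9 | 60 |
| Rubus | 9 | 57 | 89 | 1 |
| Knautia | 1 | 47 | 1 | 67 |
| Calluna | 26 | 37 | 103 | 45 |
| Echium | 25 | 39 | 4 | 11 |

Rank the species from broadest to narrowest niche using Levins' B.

morphospecies I > morphospecies II > morphospecies III > morphospecies IV

Proportions for morphospecies II (n=82): 21/82=0.2561, 9/82=0.1098, 1/82=0.0122, 26/82=0.3171, 25/82=0.3049
Proportions for morphospecies I (n=227): 47/227=0.2070, 57/227=0.2511, 47/227=0.2070, 37/227=0.1630, 39/227=0.1718
Proportions for morphospecies IV (n=206): 9/206=0.0437, 89/206=0.4320, 1/206=0.0049, 103/206=0.5000, 4/206=0.0194
Proportions for morphospecies III (n=184): 60/184=0.3261, 1/184=0.0054, 67/184=0.3641, 45/184=0.2446, 11/184=0.0598
Σp_IIᵢ² = 0.2561² + 0.1098² + 0.0122² + 0.3171² + 0.3049² = 0.065587 + 0.012056 + 0.000149 + 0.100552 + 0.092964 = 0.271308
B_II = 1 / 0.271308 = 3.6858
Σp_Iᵢ² = 0.2070² + 0.2511² + 0.2070² + 0.1630² + 0.1718² = 0.042849 + 0.063051 + 0.042849 + 0.026569 + 0.029515 = 0.204833
B_I = 1 / 0.204833 = 4.8820
Σp_IVᵢ² = 0.0437² + 0.4320² + 0.0049² + 0.5000² + 0.0194² = 0.001910 + 0.186624 + 0.000024 + 0.250000 + 0.000376 = 0.438934
B_IV = 1 / 0.438934 = 2.2782
Σp_IIIᵢ² = 0.3261² + 0.0054² + 0.3641² + 0.2446² + 0.0598² = 0.106341 + 0.000029 + 0.132569 + 0.059829 + 0.003576 = 0.302344
B_III = 1 / 0.302344 = 3.3075
Ranking by B (broadest → narrowest): morphospecies I (4.88) > morphospecies II (3.69) > morphospecies III (3.31) > morphospecies IV (2.28)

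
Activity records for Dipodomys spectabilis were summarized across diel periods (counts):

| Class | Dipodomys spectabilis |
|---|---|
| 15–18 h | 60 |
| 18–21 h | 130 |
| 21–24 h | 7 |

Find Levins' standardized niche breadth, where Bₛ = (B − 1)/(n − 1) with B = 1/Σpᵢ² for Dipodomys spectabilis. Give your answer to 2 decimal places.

0.44

Proportions for Dipodomys spectabilis (n=197): 60/197=0.3046, 130/197=0.6599, 7/197=0.0355
Σpᵢ² = 0.3046² + 0.6599² + 0.0355² = 0.092781 + 0.435468 + 0.001260 = 0.529509
B = 1 / 0.529509 = 1.8885
Bₛ = (B − 1)/(n − 1) = (1.8885 − 1)/(3 − 1) = 0.8885/2 = 0.4443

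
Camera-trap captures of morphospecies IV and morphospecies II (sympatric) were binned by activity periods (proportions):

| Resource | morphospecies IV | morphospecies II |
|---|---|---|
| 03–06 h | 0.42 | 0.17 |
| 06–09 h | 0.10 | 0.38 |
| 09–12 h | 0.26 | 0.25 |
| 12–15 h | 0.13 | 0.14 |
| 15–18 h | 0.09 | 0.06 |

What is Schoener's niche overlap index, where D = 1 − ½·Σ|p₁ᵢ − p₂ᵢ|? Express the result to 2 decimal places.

Σ|p₁ᵢ − p₂ᵢ| = 0.25 + 0.28 + 0.01 + 0.01 + 0.03 = 0.58
D = 1 − ½ × 0.58 = 1 − 0.290 = 0.7100

0.71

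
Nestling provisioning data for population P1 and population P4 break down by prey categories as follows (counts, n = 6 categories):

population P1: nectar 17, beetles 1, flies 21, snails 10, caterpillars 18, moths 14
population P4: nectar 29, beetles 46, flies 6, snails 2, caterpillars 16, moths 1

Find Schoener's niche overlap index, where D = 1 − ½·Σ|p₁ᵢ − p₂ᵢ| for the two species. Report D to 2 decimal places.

0.47

Proportions for population P1 (n=81): 17/81=0.2099, 1/81=0.0123, 21/81=0.2593, 10/81=0.1235, 18/81=0.2222, 14/81=0.1728
Proportions for population P4 (n=100): 29/100=0.2900, 46/100=0.4600, 6/100=0.0600, 2/100=0.0200, 16/100=0.1600, 1/100=0.0100
Σ|p₁ᵢ − p₂ᵢ| = 0.0801 + 0.4477 + 0.1993 + 0.1035 + 0.0622 + 0.1628 = 1.0556
D = 1 − ½ × 1.0556 = 1 − 0.52780 = 0.47220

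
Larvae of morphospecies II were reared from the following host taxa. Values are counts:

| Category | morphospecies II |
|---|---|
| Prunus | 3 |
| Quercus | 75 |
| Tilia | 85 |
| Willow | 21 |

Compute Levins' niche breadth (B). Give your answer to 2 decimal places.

2.55

Proportions for morphospecies II (n=184): 3/184=0.0163, 75/184=0.4076, 85/184=0.4620, 21/184=0.1141
Σpᵢ² = 0.0163² + 0.4076² + 0.4620² + 0.1141² = 0.000266 + 0.166138 + 0.213444 + 0.013019 = 0.392867
B = 1 / 0.392867 = 2.5454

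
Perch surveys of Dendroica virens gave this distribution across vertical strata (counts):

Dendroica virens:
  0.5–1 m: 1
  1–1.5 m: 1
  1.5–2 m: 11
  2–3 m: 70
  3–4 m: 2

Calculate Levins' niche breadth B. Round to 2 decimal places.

1.44

Proportions for Dendroica virens (n=85): 1/85=0.0118, 1/85=0.0118, 11/85=0.1294, 70/85=0.8235, 2/85=0.0235
Σpᵢ² = 0.0118² + 0.0118² + 0.1294² + 0.8235² + 0.0235² = 0.000139 + 0.000139 + 0.016744 + 0.678152 + 0.000552 = 0.695726
B = 1 / 0.695726 = 1.4373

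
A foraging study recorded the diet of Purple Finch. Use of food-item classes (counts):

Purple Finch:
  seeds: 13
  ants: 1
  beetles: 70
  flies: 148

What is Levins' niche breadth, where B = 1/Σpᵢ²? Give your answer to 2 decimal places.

Proportions for Purple Finch (n=232): 13/232=0.0560, 1/232=0.0043, 70/232=0.3017, 148/232=0.6379
Σpᵢ² = 0.0560² + 0.0043² + 0.3017² + 0.6379² = 0.003136 + 0.000018 + 0.091023 + 0.406916 = 0.501093
B = 1 / 0.501093 = 1.9956

2.00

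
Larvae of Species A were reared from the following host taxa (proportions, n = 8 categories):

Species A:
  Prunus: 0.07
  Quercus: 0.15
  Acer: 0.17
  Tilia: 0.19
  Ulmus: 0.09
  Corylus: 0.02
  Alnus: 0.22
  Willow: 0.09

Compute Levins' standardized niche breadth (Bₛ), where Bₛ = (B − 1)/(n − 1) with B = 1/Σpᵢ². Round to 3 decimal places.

Σpᵢ² = 0.07² + 0.15² + 0.17² + 0.19² + 0.09² + 0.02² + 0.22² + 0.09² = 0.0049 + 0.0225 + 0.0289 + 0.0361 + 0.0081 + 0.0004 + 0.0484 + 0.0081 = 0.1574
B = 1 / 0.1574 = 6.35324
Bₛ = (B − 1)/(n − 1) = (6.35324 − 1)/(8 − 1) = 5.35324/7 = 0.76475

0.765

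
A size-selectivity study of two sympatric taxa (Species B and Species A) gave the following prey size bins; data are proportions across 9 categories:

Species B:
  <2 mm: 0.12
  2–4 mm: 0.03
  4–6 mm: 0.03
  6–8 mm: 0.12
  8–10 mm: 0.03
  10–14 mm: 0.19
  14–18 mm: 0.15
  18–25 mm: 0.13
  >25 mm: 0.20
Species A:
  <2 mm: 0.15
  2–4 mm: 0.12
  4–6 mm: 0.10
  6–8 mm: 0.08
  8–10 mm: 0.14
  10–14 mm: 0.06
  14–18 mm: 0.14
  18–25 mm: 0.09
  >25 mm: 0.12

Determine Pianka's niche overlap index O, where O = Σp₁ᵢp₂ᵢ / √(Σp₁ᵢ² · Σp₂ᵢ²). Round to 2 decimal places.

Σ p₁ᵢp₂ᵢ = 0.0180 + 0.0036 + 0.0030 + 0.0096 + 0.0042 + 0.0114 + 0.0210 + 0.0117 + 0.0240 = 0.1065
Σp_1ᵢ² = 0.12² + 0.03² + 0.03² + 0.12² + 0.03² + 0.19² + 0.15² + 0.13² + 0.20² = 0.0144 + 0.0009 + 0.0009 + 0.0144 + 0.0009 + 0.0361 + 0.0225 + 0.0169 + 0.0400 = 0.1470
Σp_2ᵢ² = 0.15² + 0.12² + 0.10² + 0.08² + 0.14² + 0.06² + 0.14² + 0.09² + 0.12² = 0.0225 + 0.0144 + 0.0100 + 0.0064 + 0.0196 + 0.0036 + 0.0196 + 0.0081 + 0.0144 = 0.1186
O = 0.1065 / √(0.1470 × 0.1186) = 0.1065 / 0.13204 = 0.8066

0.81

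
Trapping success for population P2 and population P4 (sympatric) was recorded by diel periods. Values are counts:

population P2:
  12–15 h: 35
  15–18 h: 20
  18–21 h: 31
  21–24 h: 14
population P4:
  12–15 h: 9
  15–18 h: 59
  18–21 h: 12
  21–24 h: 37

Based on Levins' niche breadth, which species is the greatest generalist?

Proportions for population P2 (n=100): 35/100=0.3500, 20/100=0.2000, 31/100=0.3100, 14/100=0.1400
Proportions for population P4 (n=117): 9/117=0.0769, 59/117=0.5043, 12/117=0.1026, 37/117=0.3162
Σp_P2ᵢ² = 0.3500² + 0.2000² + 0.3100² + 0.1400² = 0.122500 + 0.040000 + 0.096100 + 0.019600 = 0.278200
B_P2 = 1 / 0.278200 = 3.5945
Σp_P4ᵢ² = 0.0769² + 0.5043² + 0.1026² + 0.3162² = 0.005914 + 0.254318 + 0.010527 + 0.099982 = 0.370741
B_P4 = 1 / 0.370741 = 2.6973
Highest B → broadest niche (most generalist): population P2 (B = 3.59).

population P2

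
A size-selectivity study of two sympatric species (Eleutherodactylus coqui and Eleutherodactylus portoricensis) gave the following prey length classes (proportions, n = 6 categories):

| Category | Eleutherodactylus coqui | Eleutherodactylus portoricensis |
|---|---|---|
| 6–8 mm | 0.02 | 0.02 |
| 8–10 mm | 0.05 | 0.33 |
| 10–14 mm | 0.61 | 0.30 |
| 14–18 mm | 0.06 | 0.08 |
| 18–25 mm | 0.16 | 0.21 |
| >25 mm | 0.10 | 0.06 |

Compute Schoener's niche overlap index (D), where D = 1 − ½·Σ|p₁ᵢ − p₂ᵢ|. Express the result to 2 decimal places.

0.65

Σ|p₁ᵢ − p₂ᵢ| = 0.00 + 0.28 + 0.31 + 0.02 + 0.05 + 0.04 = 0.70
D = 1 − ½ × 0.70 = 1 − 0.350 = 0.6500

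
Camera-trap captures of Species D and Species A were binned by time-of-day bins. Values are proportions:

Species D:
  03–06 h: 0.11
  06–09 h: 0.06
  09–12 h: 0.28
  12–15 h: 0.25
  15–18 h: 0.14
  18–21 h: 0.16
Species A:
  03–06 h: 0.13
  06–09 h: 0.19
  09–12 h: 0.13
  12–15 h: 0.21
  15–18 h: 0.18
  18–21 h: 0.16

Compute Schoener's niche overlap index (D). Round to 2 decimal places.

Σ|p₁ᵢ − p₂ᵢ| = 0.02 + 0.13 + 0.15 + 0.04 + 0.04 + 0.00 = 0.38
D = 1 − ½ × 0.38 = 1 − 0.190 = 0.8100

0.81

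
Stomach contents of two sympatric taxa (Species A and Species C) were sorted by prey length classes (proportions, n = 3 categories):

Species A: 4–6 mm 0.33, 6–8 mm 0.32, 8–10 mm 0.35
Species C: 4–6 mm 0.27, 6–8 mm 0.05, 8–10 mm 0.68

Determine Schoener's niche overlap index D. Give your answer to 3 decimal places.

0.670

Σ|p₁ᵢ − p₂ᵢ| = 0.06 + 0.27 + 0.33 = 0.66
D = 1 − ½ × 0.66 = 1 − 0.330 = 0.67000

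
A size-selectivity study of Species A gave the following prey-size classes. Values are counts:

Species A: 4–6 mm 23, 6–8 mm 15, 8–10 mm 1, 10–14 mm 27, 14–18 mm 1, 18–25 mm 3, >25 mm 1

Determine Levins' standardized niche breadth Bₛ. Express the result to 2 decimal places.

0.40

Proportions for Species A (n=71): 23/71=0.3239, 15/71=0.2113, 1/71=0.0141, 27/71=0.3803, 1/71=0.0141, 3/71=0.0423, 1/71=0.0141
Σpᵢ² = 0.3239² + 0.2113² + 0.0141² + 0.3803² + 0.0141² + 0.0423² + 0.0141² = 0.104911 + 0.044648 + 0.000199 + 0.144628 + 0.000199 + 0.001789 + 0.000199 = 0.296573
B = 1 / 0.296573 = 3.3719
Bₛ = (B − 1)/(n − 1) = (3.3719 − 1)/(7 − 1) = 2.3719/6 = 0.3953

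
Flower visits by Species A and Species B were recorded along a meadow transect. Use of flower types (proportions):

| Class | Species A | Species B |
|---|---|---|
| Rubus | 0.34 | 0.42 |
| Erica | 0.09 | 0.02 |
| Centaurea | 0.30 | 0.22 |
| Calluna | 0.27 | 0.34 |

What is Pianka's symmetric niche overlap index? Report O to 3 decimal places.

0.968

Σ p₁ᵢp₂ᵢ = 0.1428 + 0.0018 + 0.0660 + 0.0918 = 0.3024
Σp_1ᵢ² = 0.34² + 0.09² + 0.30² + 0.27² = 0.1156 + 0.0081 + 0.0900 + 0.0729 = 0.2866
Σp_2ᵢ² = 0.42² + 0.02² + 0.22² + 0.34² = 0.1764 + 0.0004 + 0.0484 + 0.1156 = 0.3408
O = 0.3024 / √(0.2866 × 0.3408) = 0.3024 / 0.312527 = 0.96760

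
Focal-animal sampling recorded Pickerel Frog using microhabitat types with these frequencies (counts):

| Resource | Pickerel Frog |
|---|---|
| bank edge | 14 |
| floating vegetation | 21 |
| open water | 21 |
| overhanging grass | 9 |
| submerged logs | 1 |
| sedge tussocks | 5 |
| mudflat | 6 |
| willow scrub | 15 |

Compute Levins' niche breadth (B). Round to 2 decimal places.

5.85

Proportions for Pickerel Frog (n=92): 14/92=0.1522, 21/92=0.2283, 21/92=0.2283, 9/92=0.0978, 1/92=0.0109, 5/92=0.0543, 6/92=0.0652, 15/92=0.1630
Σpᵢ² = 0.1522² + 0.2283² + 0.2283² + 0.0978² + 0.0109² + 0.0543² + 0.0652² + 0.1630² = 0.023165 + 0.052121 + 0.052121 + 0.009565 + 0.000119 + 0.002948 + 0.004251 + 0.026569 = 0.170859
B = 1 / 0.170859 = 5.8528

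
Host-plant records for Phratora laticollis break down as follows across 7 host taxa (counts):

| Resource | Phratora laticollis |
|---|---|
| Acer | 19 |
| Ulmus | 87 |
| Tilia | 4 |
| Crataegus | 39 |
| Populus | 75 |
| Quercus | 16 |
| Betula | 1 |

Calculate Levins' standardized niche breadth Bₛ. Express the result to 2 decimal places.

0.46

Proportions for Phratora laticollis (n=241): 19/241=0.0788, 87/241=0.3610, 4/241=0.0166, 39/241=0.1618, 75/241=0.3112, 16/241=0.0664, 1/241=0.0041
Σpᵢ² = 0.0788² + 0.3610² + 0.0166² + 0.1618² + 0.3112² + 0.0664² + 0.0041² = 0.006209 + 0.130321 + 0.000276 + 0.026179 + 0.096845 + 0.004409 + 0.000017 = 0.264256
B = 1 / 0.264256 = 3.7842
Bₛ = (B − 1)/(n − 1) = (3.7842 − 1)/(7 − 1) = 2.7842/6 = 0.4640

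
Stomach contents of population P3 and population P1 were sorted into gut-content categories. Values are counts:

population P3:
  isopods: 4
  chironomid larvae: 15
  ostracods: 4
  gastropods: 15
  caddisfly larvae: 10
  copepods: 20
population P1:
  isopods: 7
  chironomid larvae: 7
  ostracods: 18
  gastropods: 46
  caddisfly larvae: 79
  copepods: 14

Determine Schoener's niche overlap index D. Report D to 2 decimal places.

Proportions for population P3 (n=68): 4/68=0.0588, 15/68=0.2206, 4/68=0.0588, 15/68=0.2206, 10/68=0.1471, 20/68=0.2941
Proportions for population P1 (n=171): 7/171=0.0409, 7/171=0.0409, 18/171=0.1053, 46/171=0.2690, 79/171=0.4620, 14/171=0.0819
Σ|p₁ᵢ − p₂ᵢ| = 0.0179 + 0.1797 + 0.0465 + 0.0484 + 0.3149 + 0.2122 = 0.8196
D = 1 − ½ × 0.8196 = 1 − 0.40980 = 0.59020

0.59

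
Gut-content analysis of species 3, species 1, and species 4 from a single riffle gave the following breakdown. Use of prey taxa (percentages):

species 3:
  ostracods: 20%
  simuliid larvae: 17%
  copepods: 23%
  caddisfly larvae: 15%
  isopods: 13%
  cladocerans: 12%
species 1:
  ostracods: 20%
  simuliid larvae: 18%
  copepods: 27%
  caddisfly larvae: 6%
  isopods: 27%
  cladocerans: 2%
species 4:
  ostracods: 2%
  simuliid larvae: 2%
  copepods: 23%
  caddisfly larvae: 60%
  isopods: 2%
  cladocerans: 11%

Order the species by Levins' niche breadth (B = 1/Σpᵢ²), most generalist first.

species 3 > species 1 > species 4

Convert percentages to proportions (divide by 100).
Σp_3ᵢ² = 0.20² + 0.17² + 0.23² + 0.15² + 0.13² + 0.12² = 0.0400 + 0.0289 + 0.0529 + 0.0225 + 0.0169 + 0.0144 = 0.1756
B_3 = 1 / 0.1756 = 5.6948
Σp_1ᵢ² = 0.20² + 0.18² + 0.27² + 0.06² + 0.27² + 0.02² = 0.0400 + 0.0324 + 0.0729 + 0.0036 + 0.0729 + 0.0004 = 0.2222
B_1 = 1 / 0.2222 = 4.5005
Σp_4ᵢ² = 0.02² + 0.02² + 0.23² + 0.60² + 0.02² + 0.11² = 0.0004 + 0.0004 + 0.0529 + 0.3600 + 0.0004 + 0.0121 = 0.4262
B_4 = 1 / 0.4262 = 2.3463
Ranking by B (broadest → narrowest): species 3 (5.69) > species 1 (4.50) > species 4 (2.35)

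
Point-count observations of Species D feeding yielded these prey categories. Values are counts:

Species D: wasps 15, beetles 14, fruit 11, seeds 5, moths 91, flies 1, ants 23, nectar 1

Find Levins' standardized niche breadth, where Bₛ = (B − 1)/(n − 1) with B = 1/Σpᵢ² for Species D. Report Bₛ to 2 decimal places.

0.25

Proportions for Species D (n=161): 15/161=0.0932, 14/161=0.0870, 11/161=0.0683, 5/161=0.0311, 91/161=0.5652, 1/161=0.0062, 23/161=0.1429, 1/161=0.0062
Σpᵢ² = 0.0932² + 0.0870² + 0.0683² + 0.0311² + 0.5652² + 0.0062² + 0.1429² + 0.0062² = 0.008686 + 0.007569 + 0.004665 + 0.000967 + 0.319451 + 0.000038 + 0.020420 + 0.000038 = 0.361834
B = 1 / 0.361834 = 2.7637
Bₛ = (B − 1)/(n − 1) = (2.7637 − 1)/(8 − 1) = 1.7637/7 = 0.2520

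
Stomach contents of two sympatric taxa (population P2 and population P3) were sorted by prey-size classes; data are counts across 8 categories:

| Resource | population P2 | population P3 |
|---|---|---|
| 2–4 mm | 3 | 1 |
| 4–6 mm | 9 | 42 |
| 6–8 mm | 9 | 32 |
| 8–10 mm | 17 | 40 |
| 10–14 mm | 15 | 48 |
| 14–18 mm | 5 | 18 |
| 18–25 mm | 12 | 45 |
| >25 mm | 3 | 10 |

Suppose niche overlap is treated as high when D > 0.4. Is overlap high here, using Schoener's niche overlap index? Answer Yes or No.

Yes

Proportions for population P2 (n=73): 3/73=0.0411, 9/73=0.1233, 9/73=0.1233, 17/73=0.2329, 15/73=0.2055, 5/73=0.0685, 12/73=0.1644, 3/73=0.0411
Proportions for population P3 (n=236): 1/236=0.0042, 42/236=0.1780, 32/236=0.1356, 40/236=0.1695, 48/236=0.2034, 18/236=0.0763, 45/236=0.1907, 10/236=0.0424
Σ|p₁ᵢ − p₂ᵢ| = 0.0369 + 0.0547 + 0.0123 + 0.0634 + 0.0021 + 0.0078 + 0.0263 + 0.0013 = 0.2048
D = 1 − ½ × 0.2048 = 1 − 0.10240 = 0.89760
D = 0.89760 > 0.4 → Yes.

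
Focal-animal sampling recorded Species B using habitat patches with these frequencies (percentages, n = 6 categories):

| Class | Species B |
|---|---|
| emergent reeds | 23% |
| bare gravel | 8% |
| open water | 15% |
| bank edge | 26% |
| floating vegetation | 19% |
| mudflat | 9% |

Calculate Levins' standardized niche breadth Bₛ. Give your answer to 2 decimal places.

Convert percentages to proportions (divide by 100).
Σpᵢ² = 0.23² + 0.08² + 0.15² + 0.26² + 0.19² + 0.09² = 0.0529 + 0.0064 + 0.0225 + 0.0676 + 0.0361 + 0.0081 = 0.1936
B = 1 / 0.1936 = 5.1653
Bₛ = (B − 1)/(n − 1) = (5.1653 − 1)/(6 − 1) = 4.1653/5 = 0.8331

0.83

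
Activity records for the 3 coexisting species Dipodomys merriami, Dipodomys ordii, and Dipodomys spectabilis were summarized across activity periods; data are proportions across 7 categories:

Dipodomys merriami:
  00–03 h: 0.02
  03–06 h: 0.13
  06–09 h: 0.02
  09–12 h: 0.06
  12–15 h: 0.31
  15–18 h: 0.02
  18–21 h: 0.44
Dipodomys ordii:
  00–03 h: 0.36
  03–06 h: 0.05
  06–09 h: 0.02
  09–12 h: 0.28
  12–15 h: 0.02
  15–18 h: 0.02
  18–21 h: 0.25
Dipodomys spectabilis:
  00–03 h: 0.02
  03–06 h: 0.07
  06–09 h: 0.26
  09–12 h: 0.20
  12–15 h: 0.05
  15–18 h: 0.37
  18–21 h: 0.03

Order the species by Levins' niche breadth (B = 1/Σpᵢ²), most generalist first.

Dipodomys spectabilis > Dipodomys ordii > Dipodomys merriami

Σp_merrᵢ² = 0.02² + 0.13² + 0.02² + 0.06² + 0.31² + 0.02² + 0.44² = 0.0004 + 0.0169 + 0.0004 + 0.0036 + 0.0961 + 0.0004 + 0.1936 = 0.3114
B_merr = 1 / 0.3114 = 3.2113
Σp_ordiᵢ² = 0.36² + 0.05² + 0.02² + 0.28² + 0.02² + 0.02² + 0.25² = 0.1296 + 0.0025 + 0.0004 + 0.0784 + 0.0004 + 0.0004 + 0.0625 = 0.2742
B_ordi = 1 / 0.2742 = 3.6470
Σp_specᵢ² = 0.02² + 0.07² + 0.26² + 0.20² + 0.05² + 0.37² + 0.03² = 0.0004 + 0.0049 + 0.0676 + 0.0400 + 0.0025 + 0.1369 + 0.0009 = 0.2532
B_spec = 1 / 0.2532 = 3.9494
Ranking by B (broadest → narrowest): Dipodomys spectabilis (3.95) > Dipodomys ordii (3.65) > Dipodomys merriami (3.21)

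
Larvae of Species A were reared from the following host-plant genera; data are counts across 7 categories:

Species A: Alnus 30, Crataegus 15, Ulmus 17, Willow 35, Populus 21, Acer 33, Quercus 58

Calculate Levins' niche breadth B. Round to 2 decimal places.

5.80

Proportions for Species A (n=209): 30/209=0.1435, 15/209=0.0718, 17/209=0.0813, 35/209=0.1675, 21/209=0.1005, 33/209=0.1579, 58/209=0.2775
Σpᵢ² = 0.1435² + 0.0718² + 0.0813² + 0.1675² + 0.1005² + 0.1579² + 0.2775² = 0.020592 + 0.005155 + 0.006610 + 0.028056 + 0.010100 + 0.024932 + 0.077006 = 0.172451
B = 1 / 0.172451 = 5.7987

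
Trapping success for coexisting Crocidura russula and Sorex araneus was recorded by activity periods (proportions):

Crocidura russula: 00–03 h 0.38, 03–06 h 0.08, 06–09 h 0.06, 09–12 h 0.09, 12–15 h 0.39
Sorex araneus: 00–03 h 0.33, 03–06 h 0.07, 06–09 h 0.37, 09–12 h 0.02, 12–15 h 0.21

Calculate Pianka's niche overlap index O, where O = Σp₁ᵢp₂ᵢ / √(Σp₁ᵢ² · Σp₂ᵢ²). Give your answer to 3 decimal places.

0.777

Σ p₁ᵢp₂ᵢ = 0.1254 + 0.0056 + 0.0222 + 0.0018 + 0.0819 = 0.2369
Σp_1ᵢ² = 0.38² + 0.08² + 0.06² + 0.09² + 0.39² = 0.1444 + 0.0064 + 0.0036 + 0.0081 + 0.1521 = 0.3146
Σp_2ᵢ² = 0.33² + 0.07² + 0.37² + 0.02² + 0.21² = 0.1089 + 0.0049 + 0.1369 + 0.0004 + 0.0441 = 0.2952
O = 0.2369 / √(0.3146 × 0.2952) = 0.2369 / 0.304746 = 0.77737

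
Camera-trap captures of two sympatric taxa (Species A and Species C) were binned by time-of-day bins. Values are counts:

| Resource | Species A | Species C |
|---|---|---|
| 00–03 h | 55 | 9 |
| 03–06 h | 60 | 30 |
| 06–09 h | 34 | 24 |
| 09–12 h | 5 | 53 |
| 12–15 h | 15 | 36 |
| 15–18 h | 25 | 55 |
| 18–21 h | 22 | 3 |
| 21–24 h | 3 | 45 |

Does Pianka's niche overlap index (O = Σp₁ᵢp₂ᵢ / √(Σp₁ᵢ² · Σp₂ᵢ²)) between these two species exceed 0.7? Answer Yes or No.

Proportions for Species A (n=219): 55/219=0.2511, 60/219=0.2740, 34/219=0.1553, 5/219=0.0228, 15/219=0.0685, 25/219=0.1142, 22/219=0.1005, 3/219=0.0137
Proportions for Species C (n=255): 9/255=0.0353, 30/255=0.1176, 24/255=0.0941, 53/255=0.2078, 36/255=0.1412, 55/255=0.2157, 3/255=0.0118, 45/255=0.1765
Σ p₁ᵢp₂ᵢ = 0.008864 + 0.032222 + 0.014614 + 0.004738 + 0.009672 + 0.024633 + 0.001186 + 0.002418 = 0.098347
Σp_1ᵢ² = 0.2511² + 0.2740² + 0.1553² + 0.0228² + 0.0685² + 0.1142² + 0.1005² + 0.0137² = 0.063051 + 0.075076 + 0.024118 + 0.000520 + 0.004692 + 0.013042 + 0.010100 + 0.000188 = 0.190787
Σp_2ᵢ² = 0.0353² + 0.1176² + 0.0941² + 0.2078² + 0.1412² + 0.2157² + 0.0118² + 0.1765² = 0.001246 + 0.013830 + 0.008855 + 0.043181 + 0.019937 + 0.046526 + 0.000139 + 0.031152 = 0.164866
O = 0.098347 / √(0.190787 × 0.164866) = 0.098347 / 0.1773536 = 0.5545
O = 0.5545 < 0.7 → No.

No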